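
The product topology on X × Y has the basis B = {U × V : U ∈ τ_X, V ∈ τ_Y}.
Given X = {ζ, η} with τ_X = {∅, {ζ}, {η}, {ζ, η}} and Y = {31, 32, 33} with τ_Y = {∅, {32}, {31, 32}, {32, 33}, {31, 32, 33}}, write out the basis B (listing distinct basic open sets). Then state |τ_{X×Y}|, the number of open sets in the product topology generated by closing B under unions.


Basis B = {∅ × ∅, {ζ} × {32}, {η} × {32}, {ζ} × {31, 32}, {ζ} × {32, 33}, {ζ, η} × {32}, {η} × {31, 32}, {η} × {32, 33}, {ζ} × {31, 32, 33}, {η} × {31, 32, 33}, {ζ, η} × {31, 32}, {ζ, η} × {32, 33}, {ζ, η} × {31, 32, 33}}; |τ_{X×Y}| = 25.

Enumerate products U × V with U ∈ τ_X, V ∈ τ_Y (deduplicated):
  ∅ × ∅ = {} (∅)
  {ζ} × {32} = {(ζ,32)}
  {η} × {32} = {(η,32)}
  {ζ} × {31, 32} = {(ζ,31), (ζ,32)}
  {ζ} × {32, 33} = {(ζ,32), (ζ,33)}
  {ζ, η} × {32} = {(ζ,32), (η,32)}
  {η} × {31, 32} = {(η,31), (η,32)}
  {η} × {32, 33} = {(η,32), (η,33)}
  {ζ} × {31, 32, 33} = {(ζ,31), (ζ,32), (ζ,33)}
  {η} × {31, 32, 33} = {(η,31), (η,32), (η,33)}
  {ζ, η} × {31, 32} = {(ζ,31), (ζ,32), (η,31), (η,32)}
  {ζ, η} × {32, 33} = {(ζ,32), (ζ,33), (η,32), (η,33)}
  {ζ, η} × {31, 32, 33} = {(ζ,31), (ζ,32), (ζ,33), (η,31), (η,32), (η,33)}
These 13 distinct sets form the basis B.
Close under arbitrary unions to get τ_{X×Y}; counting gives |τ_{X×Y}| = 25.


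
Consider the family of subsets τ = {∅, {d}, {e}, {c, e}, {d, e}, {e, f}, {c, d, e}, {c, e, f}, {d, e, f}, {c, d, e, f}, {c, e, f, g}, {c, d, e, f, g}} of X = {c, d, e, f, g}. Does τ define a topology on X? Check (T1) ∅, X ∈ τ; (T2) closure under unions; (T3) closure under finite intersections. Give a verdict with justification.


τ IS a topology on X.

Axiom (T1): ∅ ∈ τ? Yes; X ∈ τ? Yes.
Axiom (T2/T3): check pairwise unions and intersections of members of τ.
All pairwise intersections and unions checked — each lies in τ. Therefore τ satisfies (T1), (T2), (T3): it IS a topology on X.


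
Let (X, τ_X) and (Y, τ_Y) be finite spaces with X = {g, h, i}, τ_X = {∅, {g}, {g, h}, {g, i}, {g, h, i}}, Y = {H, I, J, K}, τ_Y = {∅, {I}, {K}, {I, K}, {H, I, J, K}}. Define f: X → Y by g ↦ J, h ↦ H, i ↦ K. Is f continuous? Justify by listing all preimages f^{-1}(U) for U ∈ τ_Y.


f is NOT continuous.

Compute f^{-1}(U) for each U ∈ τ_Y:
  U = ∅: f^{-1}(U) = ∅ ∈ τ_X ✓.
  U = {I}: f^{-1}(U) = ∅ ∈ τ_X ✓.
  U = {K}: f^{-1}(U) = {i} ∉ τ_X ✗.
  U = {I, K}: f^{-1}(U) = {i} ∉ τ_X ✗.
  U = {H, I, J, K}: f^{-1}(U) = {g, h, i} ∈ τ_X ✓.
Found U = {K} with f^{-1}(U) = {i} not in τ_X. Therefore f is NOT continuous.


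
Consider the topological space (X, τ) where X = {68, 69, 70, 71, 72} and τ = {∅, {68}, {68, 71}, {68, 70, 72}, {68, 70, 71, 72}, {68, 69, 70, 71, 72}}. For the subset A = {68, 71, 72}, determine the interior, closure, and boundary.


int(A) = {68, 71}, cl(A) = {68, 69, 70, 71, 72}, ∂A = {69, 70, 72}.

Closed sets in (X, τ) are complements of opens:
  closed(X, τ) = {∅, {69}, {69, 71}, {69, 70, 72}, {69, 70, 71, 72}, {68, 69, 70, 71, 72}}.
int(A) = ⋃ {U ∈ τ : U ⊆ A}. Opens contained in A: ∅, {68}, {68, 71}.
Taking the union of these: int(A) = {68, 71}.
cl(A) = ⋂ {C closed : A ⊆ C}. Closed sets containing A: {68, 69, 70, 71, 72}.
Intersecting these: cl(A) = {68, 69, 70, 71, 72}.
∂A = cl(A) ∖ int(A) = {68, 69, 70, 71, 72} ∖ {68, 71} = {69, 70, 72}.


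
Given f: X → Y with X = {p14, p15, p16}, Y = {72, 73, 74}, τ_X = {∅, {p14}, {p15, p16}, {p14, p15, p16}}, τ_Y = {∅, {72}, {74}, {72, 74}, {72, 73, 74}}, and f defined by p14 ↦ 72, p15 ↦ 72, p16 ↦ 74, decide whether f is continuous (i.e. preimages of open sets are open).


f is NOT continuous.

Compute f^{-1}(U) for each U ∈ τ_Y:
  U = ∅: f^{-1}(U) = ∅ ∈ τ_X ✓.
  U = {72}: f^{-1}(U) = {p14, p15} ∉ τ_X ✗.
  U = {74}: f^{-1}(U) = {p16} ∉ τ_X ✗.
  U = {72, 74}: f^{-1}(U) = {p14, p15, p16} ∈ τ_X ✓.
  U = {72, 73, 74}: f^{-1}(U) = {p14, p15, p16} ∈ τ_X ✓.
Found U = {72} with f^{-1}(U) = {p14, p15} not in τ_X. Therefore f is NOT continuous.


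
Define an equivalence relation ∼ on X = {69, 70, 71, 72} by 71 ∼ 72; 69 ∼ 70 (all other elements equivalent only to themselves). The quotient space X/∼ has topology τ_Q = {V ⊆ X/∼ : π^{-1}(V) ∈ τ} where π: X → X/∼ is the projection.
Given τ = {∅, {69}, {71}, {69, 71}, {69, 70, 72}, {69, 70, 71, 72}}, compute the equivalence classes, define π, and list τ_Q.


X/∼ = {[69=70], [71=72]}; |τ_Q| = 2.

Equivalence classes: [69=70], [71=72].
Quotient map π: X → X/∼ sends 69 ↦ [69=70], 70 ↦ [69=70], 71 ↦ [71=72], 72 ↦ [71=72].
For each subset V ⊆ X/∼, compute π^{-1}(V) ⊆ X and check whether π^{-1}(V) ∈ τ. V is open in τ_Q iff π^{-1}(V) ∈ τ.
  V = {}: π^{-1}(V) = ∅ ∈ τ ✓.
  V = {[69=70]}: π^{-1}(V) = {69, 70} ∉ τ ✗.
  V = {[71=72]}: π^{-1}(V) = {71, 72} ∉ τ ✗.
  V = {[69=70], [71=72]}: π^{-1}(V) = {69, 70, 71, 72} ∈ τ ✓.
Open sets in the quotient: τ_Q = {{}, {[69=70], [71=72]}} (2 elements).


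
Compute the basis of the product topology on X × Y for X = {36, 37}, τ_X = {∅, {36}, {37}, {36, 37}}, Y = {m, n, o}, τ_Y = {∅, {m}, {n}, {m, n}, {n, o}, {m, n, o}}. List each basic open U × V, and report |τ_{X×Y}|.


Basis B = {∅ × ∅, {36} × {m}, {36} × {n}, {37} × {m}, {37} × {n}, {36} × {m, n}, {36, 37} × {m}, {36} × {n, o}, {36, 37} × {n}, {37} × {m, n}, {37} × {n, o}, {36} × {m, n, o}, {37} × {m, n, o}, {36, 37} × {m, n}, {36, 37} × {n, o}, {36, 37} × {m, n, o}}; |τ_{X×Y}| = 36.

Enumerate products U × V with U ∈ τ_X, V ∈ τ_Y (deduplicated):
  ∅ × ∅ = {} (∅)
  {36} × {m} = {(36,m)}
  {36} × {n} = {(36,n)}
  {37} × {m} = {(37,m)}
  {37} × {n} = {(37,n)}
  {36} × {m, n} = {(36,m), (36,n)}
  {36, 37} × {m} = {(36,m), (37,m)}
  {36} × {n, o} = {(36,n), (36,o)}
  {36, 37} × {n} = {(36,n), (37,n)}
  {37} × {m, n} = {(37,m), (37,n)}
  {37} × {n, o} = {(37,n), (37,o)}
  {36} × {m, n, o} = {(36,m), (36,n), (36,o)}
  {37} × {m, n, o} = {(37,m), (37,n), (37,o)}
  {36, 37} × {m, n} = {(36,m), (36,n), (37,m), (37,n)}
  {36, 37} × {n, o} = {(36,n), (36,o), (37,n), (37,o)}
  {36, 37} × {m, n, o} = {(36,m), (36,n), (36,o), (37,m), (37,n), (37,o)}
These 16 distinct sets form the basis B.
Close under arbitrary unions to get τ_{X×Y}; counting gives |τ_{X×Y}| = 36.


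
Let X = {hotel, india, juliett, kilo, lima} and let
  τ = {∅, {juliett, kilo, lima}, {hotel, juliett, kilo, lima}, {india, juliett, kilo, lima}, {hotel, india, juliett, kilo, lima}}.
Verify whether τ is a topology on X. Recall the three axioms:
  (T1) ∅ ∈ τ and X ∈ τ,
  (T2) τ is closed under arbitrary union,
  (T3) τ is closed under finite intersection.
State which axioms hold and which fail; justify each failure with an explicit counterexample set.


τ IS a topology on X.

Axiom (T1): ∅ ∈ τ? Yes; X ∈ τ? Yes.
Axiom (T2/T3): check pairwise unions and intersections of members of τ.
All pairwise intersections and unions checked — each lies in τ. Therefore τ satisfies (T1), (T2), (T3): it IS a topology on X.


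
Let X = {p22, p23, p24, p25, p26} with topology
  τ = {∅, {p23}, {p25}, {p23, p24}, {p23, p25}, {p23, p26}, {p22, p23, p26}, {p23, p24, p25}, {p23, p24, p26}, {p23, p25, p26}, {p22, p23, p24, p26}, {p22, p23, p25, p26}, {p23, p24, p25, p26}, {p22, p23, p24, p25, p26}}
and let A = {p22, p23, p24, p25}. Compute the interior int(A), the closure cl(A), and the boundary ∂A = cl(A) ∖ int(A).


int(A) = {p23, p24, p25}, cl(A) = {p22, p23, p24, p25, p26}, ∂A = {p22, p26}.

Closed sets in (X, τ) are complements of opens:
  closed(X, τ) = {∅, {p22}, {p24}, {p25}, {p22, p24}, {p22, p25}, {p22, p26}, {p24, p25}, {p22, p24, p25}, {p22, p24, p26}, {p22, p25, p26}, {p22, p23, p24, p26}, {p22, p24, p25, p26}, {p22, p23, p24, p25, p26}}.
int(A) = ⋃ {U ∈ τ : U ⊆ A}. Opens contained in A: ∅, {p23}, {p25}, {p23, p24}, {p23, p25}, {p23, p24, p25}.
Taking the union of these: int(A) = {p23, p24, p25}.
cl(A) = ⋂ {C closed : A ⊆ C}. Closed sets containing A: {p22, p23, p24, p25, p26}.
Intersecting these: cl(A) = {p22, p23, p24, p25, p26}.
∂A = cl(A) ∖ int(A) = {p22, p23, p24, p25, p26} ∖ {p23, p24, p25} = {p22, p26}.


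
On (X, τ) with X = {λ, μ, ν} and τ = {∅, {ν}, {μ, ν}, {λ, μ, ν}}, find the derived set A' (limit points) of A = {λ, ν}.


A' = {λ, μ}

For each x ∈ X, list the open sets U ∈ τ with x ∈ U, then check whether U ∩ (A ∖ {x}) ≠ ∅ for every such U.
  x = λ: opens ∋ x are {λ, μ, ν}; each meets A ∖ {λ}, so x IS a limit point.
  x = μ: opens ∋ x are {μ, ν}, {λ, μ, ν}; each meets A ∖ {μ}, so x IS a limit point.
  x = ν: open {ν} ∋ x has {ν} ∩ (A ∖ {ν}) = ∅, so x is NOT a limit point.
Collecting: A' = {λ, μ}.


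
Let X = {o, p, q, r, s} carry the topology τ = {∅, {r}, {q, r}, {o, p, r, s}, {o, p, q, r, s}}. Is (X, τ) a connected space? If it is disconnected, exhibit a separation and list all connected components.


(X, τ) is connected.

Find clopen sets (U ∈ τ with X ∖ U ∈ τ):
  U = ∅, X ∖ U = {o, p, q, r, s} — both open, so U is clopen.
  U = {o, p, q, r, s}, X ∖ U = ∅ — both open, so U is clopen.
Only trivial clopens (∅ and X) exist, so (X, τ) is connected.
Compute connected components by grouping points that agree on all clopens:
  component: {o, p, q, r, s}


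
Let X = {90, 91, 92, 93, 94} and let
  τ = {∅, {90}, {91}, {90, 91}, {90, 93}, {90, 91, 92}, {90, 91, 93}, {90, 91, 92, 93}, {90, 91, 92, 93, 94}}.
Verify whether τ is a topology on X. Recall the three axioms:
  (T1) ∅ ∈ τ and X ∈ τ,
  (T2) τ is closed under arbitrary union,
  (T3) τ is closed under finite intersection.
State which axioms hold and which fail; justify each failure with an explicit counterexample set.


τ IS a topology on X.

Axiom (T1): ∅ ∈ τ? Yes; X ∈ τ? Yes.
Axiom (T2/T3): check pairwise unions and intersections of members of τ.
All pairwise intersections and unions checked — each lies in τ. Therefore τ satisfies (T1), (T2), (T3): it IS a topology on X.


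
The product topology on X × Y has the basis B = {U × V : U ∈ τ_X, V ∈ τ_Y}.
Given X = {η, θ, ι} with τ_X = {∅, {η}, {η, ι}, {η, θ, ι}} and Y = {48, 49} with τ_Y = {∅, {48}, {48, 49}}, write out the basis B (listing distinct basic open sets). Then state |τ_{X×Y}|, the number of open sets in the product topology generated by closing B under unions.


Basis B = {∅ × ∅, {η} × {48}, {η} × {48, 49}, {η, ι} × {48}, {η, θ, ι} × {48}, {η, ι} × {48, 49}, {η, θ, ι} × {48, 49}}; |τ_{X×Y}| = 10.

Enumerate products U × V with U ∈ τ_X, V ∈ τ_Y (deduplicated):
  ∅ × ∅ = {} (∅)
  {η} × {48} = {(η,48)}
  {η} × {48, 49} = {(η,48), (η,49)}
  {η, ι} × {48} = {(η,48), (ι,48)}
  {η, θ, ι} × {48} = {(η,48), (θ,48), (ι,48)}
  {η, ι} × {48, 49} = {(η,48), (η,49), (ι,48), (ι,49)}
  {η, θ, ι} × {48, 49} = {(η,48), (η,49), (θ,48), (θ,49), (ι,48), (ι,49)}
These 7 distinct sets form the basis B.
Close under arbitrary unions to get τ_{X×Y}; counting gives |τ_{X×Y}| = 10.


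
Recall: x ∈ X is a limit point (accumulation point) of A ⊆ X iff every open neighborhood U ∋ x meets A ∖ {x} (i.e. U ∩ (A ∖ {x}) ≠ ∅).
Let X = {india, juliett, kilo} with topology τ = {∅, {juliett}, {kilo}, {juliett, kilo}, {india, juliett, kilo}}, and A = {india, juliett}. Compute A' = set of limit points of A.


A' = {india}

For each x ∈ X, list the open sets U ∈ τ with x ∈ U, then check whether U ∩ (A ∖ {x}) ≠ ∅ for every such U.
  x = india: opens ∋ x are {india, juliett, kilo}; each meets A ∖ {india}, so x IS a limit point.
  x = juliett: open {juliett} ∋ x has {juliett} ∩ (A ∖ {juliett}) = ∅, so x is NOT a limit point.
  x = kilo: open {kilo} ∋ x has {kilo} ∩ (A ∖ {kilo}) = ∅, so x is NOT a limit point.
Collecting: A' = {india}.


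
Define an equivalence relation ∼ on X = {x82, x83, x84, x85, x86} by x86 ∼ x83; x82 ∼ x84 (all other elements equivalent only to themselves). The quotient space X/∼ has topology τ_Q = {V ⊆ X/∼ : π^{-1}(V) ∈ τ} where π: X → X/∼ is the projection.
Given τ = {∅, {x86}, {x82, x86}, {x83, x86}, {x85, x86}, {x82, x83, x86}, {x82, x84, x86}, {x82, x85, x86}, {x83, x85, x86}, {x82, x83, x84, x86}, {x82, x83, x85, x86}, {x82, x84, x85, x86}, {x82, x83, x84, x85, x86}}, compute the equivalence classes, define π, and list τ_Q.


X/∼ = {[x82=x84], [x83=x86], [x85]}; |τ_Q| = 5.

Equivalence classes: [x82=x84], [x83=x86], [x85].
Quotient map π: X → X/∼ sends x82 ↦ [x82=x84], x83 ↦ [x83=x86], x84 ↦ [x82=x84], x85 ↦ [x85], x86 ↦ [x83=x86].
For each subset V ⊆ X/∼, compute π^{-1}(V) ⊆ X and check whether π^{-1}(V) ∈ τ. V is open in τ_Q iff π^{-1}(V) ∈ τ.
  V = {}: π^{-1}(V) = ∅ ∈ τ ✓.
  V = {[x82=x84]}: π^{-1}(V) = {x82, x84} ∉ τ ✗.
  V = {[x83=x86]}: π^{-1}(V) = {x83, x86} ∈ τ ✓.
  V = {[x82=x84], [x83=x86]}: π^{-1}(V) = {x82, x83, x84, x86} ∈ τ ✓.
  V = {[x85]}: π^{-1}(V) = {x85} ∉ τ ✗.
  V = {[x82=x84], [x85]}: π^{-1}(V) = {x82, x84, x85} ∉ τ ✗.
  V = {[x83=x86], [x85]}: π^{-1}(V) = {x83, x85, x86} ∈ τ ✓.
  V = {[x82=x84], [x83=x86], [x85]}: π^{-1}(V) = {x82, x83, x84, x85, x86} ∈ τ ✓.
Open sets in the quotient: τ_Q = {{}, {[x83=x86]}, {[x82=x84], [x83=x86]}, {[x83=x86], [x85]}, {[x82=x84], [x83=x86], [x85]}} (5 elements).


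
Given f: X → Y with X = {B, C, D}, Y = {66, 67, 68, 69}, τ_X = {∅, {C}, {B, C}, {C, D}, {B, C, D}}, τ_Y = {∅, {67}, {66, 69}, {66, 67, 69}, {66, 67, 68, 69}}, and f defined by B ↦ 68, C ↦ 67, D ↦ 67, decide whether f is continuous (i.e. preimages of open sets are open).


f IS continuous.

Compute f^{-1}(U) for each U ∈ τ_Y:
  U = ∅: f^{-1}(U) = ∅ ∈ τ_X ✓.
  U = {67}: f^{-1}(U) = {C, D} ∈ τ_X ✓.
  U = {66, 69}: f^{-1}(U) = ∅ ∈ τ_X ✓.
  U = {66, 67, 69}: f^{-1}(U) = {C, D} ∈ τ_X ✓.
  U = {66, 67, 68, 69}: f^{-1}(U) = {B, C, D} ∈ τ_X ✓.
Every preimage lies in τ_X, so f IS continuous.


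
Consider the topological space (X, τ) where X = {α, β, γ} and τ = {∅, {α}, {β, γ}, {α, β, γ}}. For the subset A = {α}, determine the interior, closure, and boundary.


int(A) = {α}, cl(A) = {α}, ∂A = ∅.

Closed sets in (X, τ) are complements of opens:
  closed(X, τ) = {∅, {α}, {β, γ}, {α, β, γ}}.
int(A) = ⋃ {U ∈ τ : U ⊆ A}. Opens contained in A: ∅, {α}.
Taking the union of these: int(A) = {α}.
cl(A) = ⋂ {C closed : A ⊆ C}. Closed sets containing A: {α}, {α, β, γ}.
Intersecting these: cl(A) = {α}.
∂A = cl(A) ∖ int(A) = {α} ∖ {α} = ∅.


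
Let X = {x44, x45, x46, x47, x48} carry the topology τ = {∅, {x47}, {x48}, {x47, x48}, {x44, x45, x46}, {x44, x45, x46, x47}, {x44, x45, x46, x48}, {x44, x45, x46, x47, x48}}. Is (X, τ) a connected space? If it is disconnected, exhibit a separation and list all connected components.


(X, τ) is disconnected; components = [{x47}, {x48}, {x44, x45, x46}].

Find clopen sets (U ∈ τ with X ∖ U ∈ τ):
  U = ∅, X ∖ U = {x44, x45, x46, x47, x48} — both open, so U is clopen.
  U = {x47}, X ∖ U = {x44, x45, x46, x48} — both open, so U is clopen.
  U = {x48}, X ∖ U = {x44, x45, x46, x47} — both open, so U is clopen.
  U = {x47, x48}, X ∖ U = {x44, x45, x46} — both open, so U is clopen.
  U = {x44, x45, x46}, X ∖ U = {x47, x48} — both open, so U is clopen.
  U = {x44, x45, x46, x47}, X ∖ U = {x48} — both open, so U is clopen.
  U = {x44, x45, x46, x48}, X ∖ U = {x47} — both open, so U is clopen.
  U = {x44, x45, x46, x47, x48}, X ∖ U = ∅ — both open, so U is clopen.
Nontrivial clopen(s) exist: e.g. {x48}. So (X, τ) is disconnected.
Compute connected components by grouping points that agree on all clopens:
  component: {x47}
  component: {x48}
  component: {x44, x45, x46}


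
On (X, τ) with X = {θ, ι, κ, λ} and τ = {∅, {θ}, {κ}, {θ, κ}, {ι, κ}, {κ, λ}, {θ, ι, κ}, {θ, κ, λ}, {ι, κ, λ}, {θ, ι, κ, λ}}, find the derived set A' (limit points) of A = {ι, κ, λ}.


A' = {ι, λ}

For each x ∈ X, list the open sets U ∈ τ with x ∈ U, then check whether U ∩ (A ∖ {x}) ≠ ∅ for every such U.
  x = θ: open {θ} ∋ x has {θ} ∩ (A ∖ {θ}) = ∅, so x is NOT a limit point.
  x = ι: opens ∋ x are {ι, κ}, {θ, ι, κ}, {ι, κ, λ}, {θ, ι, κ, λ}; each meets A ∖ {ι}, so x IS a limit point.
  x = κ: open {κ} ∋ x has {κ} ∩ (A ∖ {κ}) = ∅, so x is NOT a limit point.
  x = λ: opens ∋ x are {κ, λ}, {θ, κ, λ}, {ι, κ, λ}, {θ, ι, κ, λ}; each meets A ∖ {λ}, so x IS a limit point.
Collecting: A' = {ι, λ}.


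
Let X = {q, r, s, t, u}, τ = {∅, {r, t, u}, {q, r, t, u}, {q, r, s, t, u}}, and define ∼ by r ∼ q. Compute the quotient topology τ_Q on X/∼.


X/∼ = {[q=r], [s], [t], [u]}; |τ_Q| = 3.

Equivalence classes: [q=r], [s], [t], [u].
Quotient map π: X → X/∼ sends q ↦ [q=r], r ↦ [q=r], s ↦ [s], t ↦ [t], u ↦ [u].
For each subset V ⊆ X/∼, compute π^{-1}(V) ⊆ X and check whether π^{-1}(V) ∈ τ. V is open in τ_Q iff π^{-1}(V) ∈ τ.
  V = {}: π^{-1}(V) = ∅ ∈ τ ✓.
  V = {[q=r]}: π^{-1}(V) = {q, r} ∉ τ ✗.
  V = {[s]}: π^{-1}(V) = {s} ∉ τ ✗.
  V = {[q=r], [s]}: π^{-1}(V) = {q, r, s} ∉ τ ✗.
  V = {[t]}: π^{-1}(V) = {t} ∉ τ ✗.
  V = {[q=r], [t]}: π^{-1}(V) = {q, r, t} ∉ τ ✗.
  V = {[s], [t]}: π^{-1}(V) = {s, t} ∉ τ ✗.
  V = {[q=r], [s], [t]}: π^{-1}(V) = {q, r, s, t} ∉ τ ✗.
  V = {[u]}: π^{-1}(V) = {u} ∉ τ ✗.
  V = {[q=r], [u]}: π^{-1}(V) = {q, r, u} ∉ τ ✗.
  V = {[s], [u]}: π^{-1}(V) = {s, u} ∉ τ ✗.
  V = {[q=r], [s], [u]}: π^{-1}(V) = {q, r, s, u} ∉ τ ✗.
  V = {[t], [u]}: π^{-1}(V) = {t, u} ∉ τ ✗.
  V = {[q=r], [t], [u]}: π^{-1}(V) = {q, r, t, u} ∈ τ ✓.
  V = {[s], [t], [u]}: π^{-1}(V) = {s, t, u} ∉ τ ✗.
  V = {[q=r], [s], [t], [u]}: π^{-1}(V) = {q, r, s, t, u} ∈ τ ✓.
Open sets in the quotient: τ_Q = {{}, {[q=r], [t], [u]}, {[q=r], [s], [t], [u]}} (3 elements).


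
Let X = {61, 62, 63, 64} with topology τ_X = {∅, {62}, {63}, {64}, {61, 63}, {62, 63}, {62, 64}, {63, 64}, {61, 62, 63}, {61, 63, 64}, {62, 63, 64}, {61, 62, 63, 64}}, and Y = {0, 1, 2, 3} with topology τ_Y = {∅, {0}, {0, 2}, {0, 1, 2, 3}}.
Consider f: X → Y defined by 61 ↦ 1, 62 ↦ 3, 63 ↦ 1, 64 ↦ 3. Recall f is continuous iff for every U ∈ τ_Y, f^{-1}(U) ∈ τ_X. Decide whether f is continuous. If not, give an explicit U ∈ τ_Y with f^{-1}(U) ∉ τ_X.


f IS continuous.

Compute f^{-1}(U) for each U ∈ τ_Y:
  U = ∅: f^{-1}(U) = ∅ ∈ τ_X ✓.
  U = {0}: f^{-1}(U) = ∅ ∈ τ_X ✓.
  U = {0, 2}: f^{-1}(U) = ∅ ∈ τ_X ✓.
  U = {0, 1, 2, 3}: f^{-1}(U) = {61, 62, 63, 64} ∈ τ_X ✓.
Every preimage lies in τ_X, so f IS continuous.


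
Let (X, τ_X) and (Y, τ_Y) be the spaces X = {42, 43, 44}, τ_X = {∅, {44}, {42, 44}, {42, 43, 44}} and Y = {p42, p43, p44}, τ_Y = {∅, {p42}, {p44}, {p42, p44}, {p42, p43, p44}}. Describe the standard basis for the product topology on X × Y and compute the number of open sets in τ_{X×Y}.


Basis B = {∅ × ∅, {44} × {p42}, {44} × {p44}, {42, 44} × {p42}, {42, 44} × {p44}, {44} × {p42, p44}, {42, 43, 44} × {p42}, {42, 43, 44} × {p44}, {44} × {p42, p43, p44}, {42, 44} × {p42, p44}, {42, 44} × {p42, p43, p44}, {42, 43, 44} × {p42, p44}, {42, 43, 44} × {p42, p43, p44}}; |τ_{X×Y}| = 30.

Enumerate products U × V with U ∈ τ_X, V ∈ τ_Y (deduplicated):
  ∅ × ∅ = {} (∅)
  {44} × {p42} = {(44,p42)}
  {44} × {p44} = {(44,p44)}
  {42, 44} × {p42} = {(42,p42), (44,p42)}
  {42, 44} × {p44} = {(42,p44), (44,p44)}
  {44} × {p42, p44} = {(44,p42), (44,p44)}
  {42, 43, 44} × {p42} = {(42,p42), (43,p42), (44,p42)}
  {42, 43, 44} × {p44} = {(42,p44), (43,p44), (44,p44)}
  {44} × {p42, p43, p44} = {(44,p42), (44,p43), (44,p44)}
  {42, 44} × {p42, p44} = {(42,p42), (42,p44), (44,p42), (44,p44)}
  {42, 44} × {p42, p43, p44} = {(42,p42), (42,p43), (42,p44), (44,p42), (44,p43), (44,p44)}
  {42, 43, 44} × {p42, p44} = {(42,p42), (42,p44), (43,p42), (43,p44), (44,p42), (44,p44)}
  {42, 43, 44} × {p42, p43, p44} = {(42,p42), (42,p43), (42,p44), (43,p42), (43,p43), (43,p44), (44,p42), (44,p43), (44,p44)}
These 13 distinct sets form the basis B.
Close under arbitrary unions to get τ_{X×Y}; counting gives |τ_{X×Y}| = 30.


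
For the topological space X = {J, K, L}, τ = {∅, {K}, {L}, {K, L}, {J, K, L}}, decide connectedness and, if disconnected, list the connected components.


(X, τ) is connected.

Find clopen sets (U ∈ τ with X ∖ U ∈ τ):
  U = ∅, X ∖ U = {J, K, L} — both open, so U is clopen.
  U = {J, K, L}, X ∖ U = ∅ — both open, so U is clopen.
Only trivial clopens (∅ and X) exist, so (X, τ) is connected.
Compute connected components by grouping points that agree on all clopens:
  component: {J, K, L}


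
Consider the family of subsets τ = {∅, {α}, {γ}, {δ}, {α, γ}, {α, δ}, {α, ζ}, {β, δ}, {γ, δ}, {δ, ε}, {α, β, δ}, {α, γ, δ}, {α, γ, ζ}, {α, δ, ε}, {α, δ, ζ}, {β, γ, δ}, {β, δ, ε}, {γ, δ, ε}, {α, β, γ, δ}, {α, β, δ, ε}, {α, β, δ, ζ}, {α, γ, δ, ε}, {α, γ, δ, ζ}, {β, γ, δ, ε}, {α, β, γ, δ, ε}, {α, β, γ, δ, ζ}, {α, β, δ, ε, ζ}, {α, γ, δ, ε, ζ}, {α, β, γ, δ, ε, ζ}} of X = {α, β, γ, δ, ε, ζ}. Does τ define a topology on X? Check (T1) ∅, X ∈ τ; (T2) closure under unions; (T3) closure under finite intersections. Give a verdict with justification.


τ is NOT a topology on X.

Axiom (T1): ∅ ∈ τ? Yes; X ∈ τ? Yes.
Axiom (T2/T3): check pairwise unions and intersections of members of τ.
Counterexample for (T2): {α, ζ} ∪ {δ, ε} = {α, δ, ε, ζ} ∉ τ. Therefore τ is NOT a topology.


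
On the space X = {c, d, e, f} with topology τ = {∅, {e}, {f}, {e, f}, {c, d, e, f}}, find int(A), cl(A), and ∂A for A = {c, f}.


int(A) = {f}, cl(A) = {c, d, f}, ∂A = {c, d}.

Closed sets in (X, τ) are complements of opens:
  closed(X, τ) = {∅, {c, d}, {c, d, e}, {c, d, f}, {c, d, e, f}}.
int(A) = ⋃ {U ∈ τ : U ⊆ A}. Opens contained in A: ∅, {f}.
Taking the union of these: int(A) = {f}.
cl(A) = ⋂ {C closed : A ⊆ C}. Closed sets containing A: {c, d, f}, {c, d, e, f}.
Intersecting these: cl(A) = {c, d, f}.
∂A = cl(A) ∖ int(A) = {c, d, f} ∖ {f} = {c, d}.


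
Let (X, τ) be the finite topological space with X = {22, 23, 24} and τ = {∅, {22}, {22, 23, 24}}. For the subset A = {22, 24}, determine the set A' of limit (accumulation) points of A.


A' = {23, 24}

For each x ∈ X, list the open sets U ∈ τ with x ∈ U, then check whether U ∩ (A ∖ {x}) ≠ ∅ for every such U.
  x = 22: open {22} ∋ x has {22} ∩ (A ∖ {22}) = ∅, so x is NOT a limit point.
  x = 23: opens ∋ x are {22, 23, 24}; each meets A ∖ {23}, so x IS a limit point.
  x = 24: opens ∋ x are {22, 23, 24}; each meets A ∖ {24}, so x IS a limit point.
Collecting: A' = {23, 24}.


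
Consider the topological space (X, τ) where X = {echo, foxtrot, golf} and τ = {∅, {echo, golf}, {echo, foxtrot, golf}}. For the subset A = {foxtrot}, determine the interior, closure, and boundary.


int(A) = ∅, cl(A) = {foxtrot}, ∂A = {foxtrot}.

Closed sets in (X, τ) are complements of opens:
  closed(X, τ) = {∅, {foxtrot}, {echo, foxtrot, golf}}.
int(A) = ⋃ {U ∈ τ : U ⊆ A}. Opens contained in A: ∅.
Taking the union of these: int(A) = ∅.
cl(A) = ⋂ {C closed : A ⊆ C}. Closed sets containing A: {foxtrot}, {echo, foxtrot, golf}.
Intersecting these: cl(A) = {foxtrot}.
∂A = cl(A) ∖ int(A) = {foxtrot} ∖ ∅ = {foxtrot}.


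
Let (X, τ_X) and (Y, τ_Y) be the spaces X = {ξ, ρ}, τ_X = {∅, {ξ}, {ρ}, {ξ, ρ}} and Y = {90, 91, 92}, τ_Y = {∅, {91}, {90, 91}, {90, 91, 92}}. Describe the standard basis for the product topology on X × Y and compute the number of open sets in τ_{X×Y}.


Basis B = {∅ × ∅, {ξ} × {91}, {ρ} × {91}, {ξ} × {90, 91}, {ξ, ρ} × {91}, {ρ} × {90, 91}, {ξ} × {90, 91, 92}, {ρ} × {90, 91, 92}, {ξ, ρ} × {90, 91}, {ξ, ρ} × {90, 91, 92}}; |τ_{X×Y}| = 16.

Enumerate products U × V with U ∈ τ_X, V ∈ τ_Y (deduplicated):
  ∅ × ∅ = {} (∅)
  {ξ} × {91} = {(ξ,91)}
  {ρ} × {91} = {(ρ,91)}
  {ξ} × {90, 91} = {(ξ,90), (ξ,91)}
  {ξ, ρ} × {91} = {(ξ,91), (ρ,91)}
  {ρ} × {90, 91} = {(ρ,90), (ρ,91)}
  {ξ} × {90, 91, 92} = {(ξ,90), (ξ,91), (ξ,92)}
  {ρ} × {90, 91, 92} = {(ρ,90), (ρ,91), (ρ,92)}
  {ξ, ρ} × {90, 91} = {(ξ,90), (ξ,91), (ρ,90), (ρ,91)}
  {ξ, ρ} × {90, 91, 92} = {(ξ,90), (ξ,91), (ξ,92), (ρ,90), (ρ,91), (ρ,92)}
These 10 distinct sets form the basis B.
Close under arbitrary unions to get τ_{X×Y}; counting gives |τ_{X×Y}| = 16.


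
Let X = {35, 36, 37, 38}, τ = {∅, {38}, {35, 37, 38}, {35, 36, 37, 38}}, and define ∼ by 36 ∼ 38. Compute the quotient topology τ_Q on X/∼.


X/∼ = {[35], [36=38], [37]}; |τ_Q| = 2.

Equivalence classes: [35], [36=38], [37].
Quotient map π: X → X/∼ sends 35 ↦ [35], 36 ↦ [36=38], 37 ↦ [37], 38 ↦ [36=38].
For each subset V ⊆ X/∼, compute π^{-1}(V) ⊆ X and check whether π^{-1}(V) ∈ τ. V is open in τ_Q iff π^{-1}(V) ∈ τ.
  V = {}: π^{-1}(V) = ∅ ∈ τ ✓.
  V = {[35]}: π^{-1}(V) = {35} ∉ τ ✗.
  V = {[36=38]}: π^{-1}(V) = {36, 38} ∉ τ ✗.
  V = {[35], [36=38]}: π^{-1}(V) = {35, 36, 38} ∉ τ ✗.
  V = {[37]}: π^{-1}(V) = {37} ∉ τ ✗.
  V = {[35], [37]}: π^{-1}(V) = {35, 37} ∉ τ ✗.
  V = {[36=38], [37]}: π^{-1}(V) = {36, 37, 38} ∉ τ ✗.
  V = {[35], [36=38], [37]}: π^{-1}(V) = {35, 36, 37, 38} ∈ τ ✓.
Open sets in the quotient: τ_Q = {{}, {[35], [36=38], [37]}} (2 elements).


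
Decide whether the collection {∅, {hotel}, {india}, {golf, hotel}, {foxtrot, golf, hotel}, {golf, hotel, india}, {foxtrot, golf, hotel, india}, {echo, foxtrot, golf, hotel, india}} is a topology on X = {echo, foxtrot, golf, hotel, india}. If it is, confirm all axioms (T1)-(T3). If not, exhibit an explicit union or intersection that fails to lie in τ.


τ is NOT a topology on X.

Axiom (T1): ∅ ∈ τ? Yes; X ∈ τ? Yes.
Axiom (T2/T3): check pairwise unions and intersections of members of τ.
Counterexample for (T2): {hotel} ∪ {india} = {hotel, india} ∉ τ. Therefore τ is NOT a topology.


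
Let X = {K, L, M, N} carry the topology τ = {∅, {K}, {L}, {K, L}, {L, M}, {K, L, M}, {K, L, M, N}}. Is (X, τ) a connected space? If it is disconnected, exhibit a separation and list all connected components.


(X, τ) is connected.

Find clopen sets (U ∈ τ with X ∖ U ∈ τ):
  U = ∅, X ∖ U = {K, L, M, N} — both open, so U is clopen.
  U = {K, L, M, N}, X ∖ U = ∅ — both open, so U is clopen.
Only trivial clopens (∅ and X) exist, so (X, τ) is connected.
Compute connected components by grouping points that agree on all clopens:
  component: {K, L, M, N}


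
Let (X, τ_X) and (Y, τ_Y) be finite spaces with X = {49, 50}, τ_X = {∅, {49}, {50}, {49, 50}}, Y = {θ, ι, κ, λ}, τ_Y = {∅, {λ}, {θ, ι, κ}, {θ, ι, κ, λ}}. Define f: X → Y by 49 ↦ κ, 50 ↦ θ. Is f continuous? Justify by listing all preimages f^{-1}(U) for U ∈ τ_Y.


f IS continuous.

Compute f^{-1}(U) for each U ∈ τ_Y:
  U = ∅: f^{-1}(U) = ∅ ∈ τ_X ✓.
  U = {λ}: f^{-1}(U) = ∅ ∈ τ_X ✓.
  U = {θ, ι, κ}: f^{-1}(U) = {49, 50} ∈ τ_X ✓.
  U = {θ, ι, κ, λ}: f^{-1}(U) = {49, 50} ∈ τ_X ✓.
Every preimage lies in τ_X, so f IS continuous.


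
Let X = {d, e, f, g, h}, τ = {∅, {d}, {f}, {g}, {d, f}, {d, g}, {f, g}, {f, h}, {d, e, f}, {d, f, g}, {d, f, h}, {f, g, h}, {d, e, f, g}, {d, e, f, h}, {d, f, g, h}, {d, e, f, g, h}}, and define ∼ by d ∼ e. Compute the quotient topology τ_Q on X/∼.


X/∼ = {[d=e], [f], [g], [h]}; |τ_Q| = 10.

Equivalence classes: [d=e], [f], [g], [h].
Quotient map π: X → X/∼ sends d ↦ [d=e], e ↦ [d=e], f ↦ [f], g ↦ [g], h ↦ [h].
For each subset V ⊆ X/∼, compute π^{-1}(V) ⊆ X and check whether π^{-1}(V) ∈ τ. V is open in τ_Q iff π^{-1}(V) ∈ τ.
  V = {}: π^{-1}(V) = ∅ ∈ τ ✓.
  V = {[d=e]}: π^{-1}(V) = {d, e} ∉ τ ✗.
  V = {[f]}: π^{-1}(V) = {f} ∈ τ ✓.
  V = {[d=e], [f]}: π^{-1}(V) = {d, e, f} ∈ τ ✓.
  V = {[g]}: π^{-1}(V) = {g} ∈ τ ✓.
  V = {[d=e], [g]}: π^{-1}(V) = {d, e, g} ∉ τ ✗.
  V = {[f], [g]}: π^{-1}(V) = {f, g} ∈ τ ✓.
  V = {[d=e], [f], [g]}: π^{-1}(V) = {d, e, f, g} ∈ τ ✓.
  V = {[h]}: π^{-1}(V) = {h} ∉ τ ✗.
  V = {[d=e], [h]}: π^{-1}(V) = {d, e, h} ∉ τ ✗.
  V = {[f], [h]}: π^{-1}(V) = {f, h} ∈ τ ✓.
  V = {[d=e], [f], [h]}: π^{-1}(V) = {d, e, f, h} ∈ τ ✓.
  V = {[g], [h]}: π^{-1}(V) = {g, h} ∉ τ ✗.
  V = {[d=e], [g], [h]}: π^{-1}(V) = {d, e, g, h} ∉ τ ✗.
  V = {[f], [g], [h]}: π^{-1}(V) = {f, g, h} ∈ τ ✓.
  V = {[d=e], [f], [g], [h]}: π^{-1}(V) = {d, e, f, g, h} ∈ τ ✓.
Open sets in the quotient: τ_Q = {{}, {[f]}, {[d=e], [f]}, {[g]}, {[f], [g]}, {[d=e], [f], [g]}, {[f], [h]}, {[d=e], [f], [h]}, {[f], [g], [h]}, {[d=e], [f], [g], [h]}} (10 elements).


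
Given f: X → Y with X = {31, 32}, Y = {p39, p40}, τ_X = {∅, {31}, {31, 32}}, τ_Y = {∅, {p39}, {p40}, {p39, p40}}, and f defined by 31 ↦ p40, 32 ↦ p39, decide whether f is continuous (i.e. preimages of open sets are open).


f is NOT continuous.

Compute f^{-1}(U) for each U ∈ τ_Y:
  U = ∅: f^{-1}(U) = ∅ ∈ τ_X ✓.
  U = {p39}: f^{-1}(U) = {32} ∉ τ_X ✗.
  U = {p40}: f^{-1}(U) = {31} ∈ τ_X ✓.
  U = {p39, p40}: f^{-1}(U) = {31, 32} ∈ τ_X ✓.
Found U = {p39} with f^{-1}(U) = {32} not in τ_X. Therefore f is NOT continuous.


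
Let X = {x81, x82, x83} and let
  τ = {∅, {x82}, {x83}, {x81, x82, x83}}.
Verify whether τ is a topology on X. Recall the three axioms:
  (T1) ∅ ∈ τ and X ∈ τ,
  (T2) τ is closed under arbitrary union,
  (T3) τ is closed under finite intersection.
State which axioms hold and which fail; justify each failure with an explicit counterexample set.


τ is NOT a topology on X.

Axiom (T1): ∅ ∈ τ? Yes; X ∈ τ? Yes.
Axiom (T2/T3): check pairwise unions and intersections of members of τ.
Counterexample for (T2): {x82} ∪ {x83} = {x82, x83} ∉ τ. Therefore τ is NOT a topology.


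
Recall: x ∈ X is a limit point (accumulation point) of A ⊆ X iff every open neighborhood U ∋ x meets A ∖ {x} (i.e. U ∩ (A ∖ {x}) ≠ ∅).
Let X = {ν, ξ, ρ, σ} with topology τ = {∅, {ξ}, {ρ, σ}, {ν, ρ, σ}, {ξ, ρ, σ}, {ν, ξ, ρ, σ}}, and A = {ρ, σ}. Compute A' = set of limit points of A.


A' = {ν, ρ, σ}

For each x ∈ X, list the open sets U ∈ τ with x ∈ U, then check whether U ∩ (A ∖ {x}) ≠ ∅ for every such U.
  x = ν: opens ∋ x are {ν, ρ, σ}, {ν, ξ, ρ, σ}; each meets A ∖ {ν}, so x IS a limit point.
  x = ξ: open {ξ} ∋ x has {ξ} ∩ (A ∖ {ξ}) = ∅, so x is NOT a limit point.
  x = ρ: opens ∋ x are {ρ, σ}, {ν, ρ, σ}, {ξ, ρ, σ}, {ν, ξ, ρ, σ}; each meets A ∖ {ρ}, so x IS a limit point.
  x = σ: opens ∋ x are {ρ, σ}, {ν, ρ, σ}, {ξ, ρ, σ}, {ν, ξ, ρ, σ}; each meets A ∖ {σ}, so x IS a limit point.
Collecting: A' = {ν, ρ, σ}.


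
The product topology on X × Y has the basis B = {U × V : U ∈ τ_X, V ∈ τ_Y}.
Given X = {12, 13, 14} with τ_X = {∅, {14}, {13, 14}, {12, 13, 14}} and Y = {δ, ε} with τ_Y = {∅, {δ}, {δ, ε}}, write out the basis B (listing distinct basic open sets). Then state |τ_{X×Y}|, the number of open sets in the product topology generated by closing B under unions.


Basis B = {∅ × ∅, {14} × {δ}, {13, 14} × {δ}, {14} × {δ, ε}, {12, 13, 14} × {δ}, {13, 14} × {δ, ε}, {12, 13, 14} × {δ, ε}}; |τ_{X×Y}| = 10.

Enumerate products U × V with U ∈ τ_X, V ∈ τ_Y (deduplicated):
  ∅ × ∅ = {} (∅)
  {14} × {δ} = {(14,δ)}
  {13, 14} × {δ} = {(13,δ), (14,δ)}
  {14} × {δ, ε} = {(14,δ), (14,ε)}
  {12, 13, 14} × {δ} = {(12,δ), (13,δ), (14,δ)}
  {13, 14} × {δ, ε} = {(13,δ), (13,ε), (14,δ), (14,ε)}
  {12, 13, 14} × {δ, ε} = {(12,δ), (12,ε), (13,δ), (13,ε), (14,δ), (14,ε)}
These 7 distinct sets form the basis B.
Close under arbitrary unions to get τ_{X×Y}; counting gives |τ_{X×Y}| = 10.


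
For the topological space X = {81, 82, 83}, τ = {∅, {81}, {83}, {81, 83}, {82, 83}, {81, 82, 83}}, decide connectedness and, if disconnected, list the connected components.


(X, τ) is disconnected; components = [{81}, {82, 83}].

Find clopen sets (U ∈ τ with X ∖ U ∈ τ):
  U = ∅, X ∖ U = {81, 82, 83} — both open, so U is clopen.
  U = {81}, X ∖ U = {82, 83} — both open, so U is clopen.
  U = {82, 83}, X ∖ U = {81} — both open, so U is clopen.
  U = {81, 82, 83}, X ∖ U = ∅ — both open, so U is clopen.
Nontrivial clopen(s) exist: e.g. {81}. So (X, τ) is disconnected.
Compute connected components by grouping points that agree on all clopens:
  component: {81}
  component: {82, 83}


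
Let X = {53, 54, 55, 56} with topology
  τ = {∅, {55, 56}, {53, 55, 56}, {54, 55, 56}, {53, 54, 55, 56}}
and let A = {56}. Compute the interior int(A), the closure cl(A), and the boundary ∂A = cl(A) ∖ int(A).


int(A) = ∅, cl(A) = {53, 54, 55, 56}, ∂A = {53, 54, 55, 56}.

Closed sets in (X, τ) are complements of opens:
  closed(X, τ) = {∅, {53}, {54}, {53, 54}, {53, 54, 55, 56}}.
int(A) = ⋃ {U ∈ τ : U ⊆ A}. Opens contained in A: ∅.
Taking the union of these: int(A) = ∅.
cl(A) = ⋂ {C closed : A ⊆ C}. Closed sets containing A: {53, 54, 55, 56}.
Intersecting these: cl(A) = {53, 54, 55, 56}.
∂A = cl(A) ∖ int(A) = {53, 54, 55, 56} ∖ ∅ = {53, 54, 55, 56}.


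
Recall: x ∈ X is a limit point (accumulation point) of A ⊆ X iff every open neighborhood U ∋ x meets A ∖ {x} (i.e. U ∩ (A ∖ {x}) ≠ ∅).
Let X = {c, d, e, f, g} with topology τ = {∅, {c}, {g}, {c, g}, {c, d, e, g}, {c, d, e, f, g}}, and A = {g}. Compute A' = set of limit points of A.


A' = {d, e, f}

For each x ∈ X, list the open sets U ∈ τ with x ∈ U, then check whether U ∩ (A ∖ {x}) ≠ ∅ for every such U.
  x = c: open {c} ∋ x has {c} ∩ (A ∖ {c}) = ∅, so x is NOT a limit point.
  x = d: opens ∋ x are {c, d, e, g}, {c, d, e, f, g}; each meets A ∖ {d}, so x IS a limit point.
  x = e: opens ∋ x are {c, d, e, g}, {c, d, e, f, g}; each meets A ∖ {e}, so x IS a limit point.
  x = f: opens ∋ x are {c, d, e, f, g}; each meets A ∖ {f}, so x IS a limit point.
  x = g: open {g} ∋ x has {g} ∩ (A ∖ {g}) = ∅, so x is NOT a limit point.
Collecting: A' = {d, e, f}.


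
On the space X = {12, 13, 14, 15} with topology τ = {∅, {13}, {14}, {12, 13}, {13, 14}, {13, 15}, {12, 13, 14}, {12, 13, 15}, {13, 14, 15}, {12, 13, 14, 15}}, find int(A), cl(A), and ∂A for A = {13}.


int(A) = {13}, cl(A) = {12, 13, 15}, ∂A = {12, 15}.

Closed sets in (X, τ) are complements of opens:
  closed(X, τ) = {∅, {12}, {14}, {15}, {12, 14}, {12, 15}, {14, 15}, {12, 13, 15}, {12, 14, 15}, {12, 13, 14, 15}}.
int(A) = ⋃ {U ∈ τ : U ⊆ A}. Opens contained in A: ∅, {13}.
Taking the union of these: int(A) = {13}.
cl(A) = ⋂ {C closed : A ⊆ C}. Closed sets containing A: {12, 13, 15}, {12, 13, 14, 15}.
Intersecting these: cl(A) = {12, 13, 15}.
∂A = cl(A) ∖ int(A) = {12, 13, 15} ∖ {13} = {12, 15}.


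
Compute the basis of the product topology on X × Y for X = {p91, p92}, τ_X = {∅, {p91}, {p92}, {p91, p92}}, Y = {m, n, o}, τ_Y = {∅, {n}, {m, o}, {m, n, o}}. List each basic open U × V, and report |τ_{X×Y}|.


Basis B = {∅ × ∅, {p91} × {n}, {p92} × {n}, {p91} × {m, o}, {p91, p92} × {n}, {p92} × {m, o}, {p91} × {m, n, o}, {p92} × {m, n, o}, {p91, p92} × {m, o}, {p91, p92} × {m, n, o}}; |τ_{X×Y}| = 16.

Enumerate products U × V with U ∈ τ_X, V ∈ τ_Y (deduplicated):
  ∅ × ∅ = {} (∅)
  {p91} × {n} = {(p91,n)}
  {p92} × {n} = {(p92,n)}
  {p91} × {m, o} = {(p91,m), (p91,o)}
  {p91, p92} × {n} = {(p91,n), (p92,n)}
  {p92} × {m, o} = {(p92,m), (p92,o)}
  {p91} × {m, n, o} = {(p91,m), (p91,n), (p91,o)}
  {p92} × {m, n, o} = {(p92,m), (p92,n), (p92,o)}
  {p91, p92} × {m, o} = {(p91,m), (p91,o), (p92,m), (p92,o)}
  {p91, p92} × {m, n, o} = {(p91,m), (p91,n), (p91,o), (p92,m), (p92,n), (p92,o)}
These 10 distinct sets form the basis B.
Close under arbitrary unions to get τ_{X×Y}; counting gives |τ_{X×Y}| = 16.


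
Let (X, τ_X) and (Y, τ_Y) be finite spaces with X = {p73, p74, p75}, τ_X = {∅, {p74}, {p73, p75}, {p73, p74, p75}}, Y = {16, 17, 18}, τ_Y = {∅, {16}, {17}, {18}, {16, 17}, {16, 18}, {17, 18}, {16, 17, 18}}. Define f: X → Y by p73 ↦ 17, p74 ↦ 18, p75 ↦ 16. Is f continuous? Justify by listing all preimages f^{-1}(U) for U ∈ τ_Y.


f is NOT continuous.

Compute f^{-1}(U) for each U ∈ τ_Y:
  U = ∅: f^{-1}(U) = ∅ ∈ τ_X ✓.
  U = {16}: f^{-1}(U) = {p75} ∉ τ_X ✗.
  U = {17}: f^{-1}(U) = {p73} ∉ τ_X ✗.
  U = {18}: f^{-1}(U) = {p74} ∈ τ_X ✓.
  U = {16, 17}: f^{-1}(U) = {p73, p75} ∈ τ_X ✓.
  U = {16, 18}: f^{-1}(U) = {p74, p75} ∉ τ_X ✗.
  U = {17, 18}: f^{-1}(U) = {p73, p74} ∉ τ_X ✗.
  U = {16, 17, 18}: f^{-1}(U) = {p73, p74, p75} ∈ τ_X ✓.
Found U = {16} with f^{-1}(U) = {p75} not in τ_X. Therefore f is NOT continuous.


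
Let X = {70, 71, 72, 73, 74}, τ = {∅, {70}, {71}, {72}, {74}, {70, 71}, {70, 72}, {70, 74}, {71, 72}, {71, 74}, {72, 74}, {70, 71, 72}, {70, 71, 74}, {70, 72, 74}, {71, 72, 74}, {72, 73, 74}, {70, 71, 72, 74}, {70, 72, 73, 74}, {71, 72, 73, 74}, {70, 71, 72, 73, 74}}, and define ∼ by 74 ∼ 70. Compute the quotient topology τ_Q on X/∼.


X/∼ = {[70=74], [71], [72], [73]}; |τ_Q| = 10.

Equivalence classes: [70=74], [71], [72], [73].
Quotient map π: X → X/∼ sends 70 ↦ [70=74], 71 ↦ [71], 72 ↦ [72], 73 ↦ [73], 74 ↦ [70=74].
For each subset V ⊆ X/∼, compute π^{-1}(V) ⊆ X and check whether π^{-1}(V) ∈ τ. V is open in τ_Q iff π^{-1}(V) ∈ τ.
  V = {}: π^{-1}(V) = ∅ ∈ τ ✓.
  V = {[70=74]}: π^{-1}(V) = {70, 74} ∈ τ ✓.
  V = {[71]}: π^{-1}(V) = {71} ∈ τ ✓.
  V = {[70=74], [71]}: π^{-1}(V) = {70, 71, 74} ∈ τ ✓.
  V = {[72]}: π^{-1}(V) = {72} ∈ τ ✓.
  V = {[70=74], [72]}: π^{-1}(V) = {70, 72, 74} ∈ τ ✓.
  V = {[71], [72]}: π^{-1}(V) = {71, 72} ∈ τ ✓.
  V = {[70=74], [71], [72]}: π^{-1}(V) = {70, 71, 72, 74} ∈ τ ✓.
  V = {[73]}: π^{-1}(V) = {73} ∉ τ ✗.
  V = {[70=74], [73]}: π^{-1}(V) = {70, 73, 74} ∉ τ ✗.
  V = {[71], [73]}: π^{-1}(V) = {71, 73} ∉ τ ✗.
  V = {[70=74], [71], [73]}: π^{-1}(V) = {70, 71, 73, 74} ∉ τ ✗.
  V = {[72], [73]}: π^{-1}(V) = {72, 73} ∉ τ ✗.
  V = {[70=74], [72], [73]}: π^{-1}(V) = {70, 72, 73, 74} ∈ τ ✓.
  V = {[71], [72], [73]}: π^{-1}(V) = {71, 72, 73} ∉ τ ✗.
  V = {[70=74], [71], [72], [73]}: π^{-1}(V) = {70, 71, 72, 73, 74} ∈ τ ✓.
Open sets in the quotient: τ_Q = {{}, {[70=74]}, {[71]}, {[70=74], [71]}, {[72]}, {[70=74], [72]}, {[71], [72]}, {[70=74], [71], [72]}, {[70=74], [72], [73]}, {[70=74], [71], [72], [73]}} (10 elements).


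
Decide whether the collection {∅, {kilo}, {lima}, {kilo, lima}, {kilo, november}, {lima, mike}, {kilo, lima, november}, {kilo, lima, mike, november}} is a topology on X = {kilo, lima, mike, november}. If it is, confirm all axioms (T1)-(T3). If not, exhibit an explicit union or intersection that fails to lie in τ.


τ is NOT a topology on X.

Axiom (T1): ∅ ∈ τ? Yes; X ∈ τ? Yes.
Axiom (T2/T3): check pairwise unions and intersections of members of τ.
Counterexample for (T2): {kilo} ∪ {lima, mike} = {kilo, lima, mike} ∉ τ. Therefore τ is NOT a topology.


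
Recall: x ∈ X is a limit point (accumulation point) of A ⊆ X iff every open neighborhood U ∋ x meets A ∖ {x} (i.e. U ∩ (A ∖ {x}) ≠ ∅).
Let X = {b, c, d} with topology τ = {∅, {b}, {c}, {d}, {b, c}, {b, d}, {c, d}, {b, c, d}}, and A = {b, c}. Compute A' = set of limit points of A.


A' = ∅

For each x ∈ X, list the open sets U ∈ τ with x ∈ U, then check whether U ∩ (A ∖ {x}) ≠ ∅ for every such U.
  x = b: open {b} ∋ x has {b} ∩ (A ∖ {b}) = ∅, so x is NOT a limit point.
  x = c: open {c} ∋ x has {c} ∩ (A ∖ {c}) = ∅, so x is NOT a limit point.
  x = d: open {d} ∋ x has {d} ∩ (A ∖ {d}) = ∅, so x is NOT a limit point.
Collecting: A' = ∅.
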